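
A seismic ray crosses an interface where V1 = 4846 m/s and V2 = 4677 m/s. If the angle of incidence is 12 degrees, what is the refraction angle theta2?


sin(theta1) = sin(12 deg) = 0.207912
sin(theta2) = V2/V1 * sin(theta1) = 4677/4846 * 0.207912 = 0.200661
theta2 = arcsin(0.200661) = 11.5756 degrees

11.5756


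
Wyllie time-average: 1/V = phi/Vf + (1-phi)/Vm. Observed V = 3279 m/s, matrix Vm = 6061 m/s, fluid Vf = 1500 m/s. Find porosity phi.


1/V - 1/Vm = 1/3279 - 1/6061 = 0.00013998
1/Vf - 1/Vm = 1/1500 - 1/6061 = 0.00050168
phi = 0.00013998 / 0.00050168 = 0.279

0.279


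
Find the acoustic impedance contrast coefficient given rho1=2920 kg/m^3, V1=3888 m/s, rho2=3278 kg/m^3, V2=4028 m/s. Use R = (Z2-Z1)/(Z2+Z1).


Z1 = 2920 * 3888 = 11352960
Z2 = 3278 * 4028 = 13203784
R = (13203784 - 11352960) / (13203784 + 11352960) = 1850824 / 24556744 = 0.0754

0.0754


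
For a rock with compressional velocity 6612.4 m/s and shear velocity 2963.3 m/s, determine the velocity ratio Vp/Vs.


Vp/Vs = 6612.4 / 2963.3
= 2.2314

2.2314


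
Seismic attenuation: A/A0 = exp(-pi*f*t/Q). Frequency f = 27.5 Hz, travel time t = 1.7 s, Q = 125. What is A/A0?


pi*f*t/Q = pi*27.5*1.7/125 = 1.174956
A/A0 = exp(-1.174956) = 0.308833

0.308833


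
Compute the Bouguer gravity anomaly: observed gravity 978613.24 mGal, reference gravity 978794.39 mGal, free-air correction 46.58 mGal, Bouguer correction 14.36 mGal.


BA = g_obs - g_ref + FAC - BC
= 978613.24 - 978794.39 + 46.58 - 14.36
= -148.93 mGal

-148.93


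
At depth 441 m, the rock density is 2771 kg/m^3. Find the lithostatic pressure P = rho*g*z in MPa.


P = rho * g * z / 1e6
= 2771 * 9.81 * 441 / 1e6
= 11987927.91 / 1e6
= 11.9879 MPa

11.9879


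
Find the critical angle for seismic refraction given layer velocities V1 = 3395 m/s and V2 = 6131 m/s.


V1/V2 = 3395/6131 = 0.553743
theta_c = arcsin(0.553743) = 33.6242 degrees

33.6242


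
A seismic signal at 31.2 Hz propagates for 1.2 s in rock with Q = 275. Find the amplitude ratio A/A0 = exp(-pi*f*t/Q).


pi*f*t/Q = pi*31.2*1.2/275 = 0.427714
A/A0 = exp(-0.427714) = 0.651998

0.651998


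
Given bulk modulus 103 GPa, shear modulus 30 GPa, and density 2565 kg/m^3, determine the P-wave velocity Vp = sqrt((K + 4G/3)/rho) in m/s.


First compute the effective modulus:
K + 4G/3 = 103e9 + 4*30e9/3 = 143000000000.0 Pa
Then divide by density:
143000000000.0 / 2565 = 55750487.3294 Pa/(kg/m^3)
Take the square root:
Vp = sqrt(55750487.3294) = 7466.62 m/s

7466.62


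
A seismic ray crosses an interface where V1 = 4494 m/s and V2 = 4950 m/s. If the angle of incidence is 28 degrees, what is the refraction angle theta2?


sin(theta1) = sin(28 deg) = 0.469472
sin(theta2) = V2/V1 * sin(theta1) = 4950/4494 * 0.469472 = 0.517108
theta2 = arcsin(0.517108) = 31.1385 degrees

31.1385


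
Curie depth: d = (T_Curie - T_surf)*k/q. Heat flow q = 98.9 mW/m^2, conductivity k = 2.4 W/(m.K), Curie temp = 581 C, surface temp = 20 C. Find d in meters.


T_Curie - T_surf = 581 - 20 = 561 C
Convert q to W/m^2: 98.9 mW/m^2 = 0.0989 W/m^2
d = 561 * 2.4 / 0.0989 = 13613.75 m

13613.75


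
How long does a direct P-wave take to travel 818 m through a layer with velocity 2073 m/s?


t = x / V
= 818 / 2073
= 0.3946 s

0.3946


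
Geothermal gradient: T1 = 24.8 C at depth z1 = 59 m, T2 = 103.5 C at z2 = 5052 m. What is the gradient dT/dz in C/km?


dT = 103.5 - 24.8 = 78.7 C
dz = 5052 - 59 = 4993 m
gradient = dT/dz * 1000 = 78.7/4993 * 1000 = 15.7621 C/km

15.7621


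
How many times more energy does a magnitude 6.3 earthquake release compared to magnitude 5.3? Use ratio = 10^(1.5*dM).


M2 - M1 = 6.3 - 5.3 = 1.0
1.5 * 1.0 = 1.5
ratio = 10^1.5 = 31.62

31.62


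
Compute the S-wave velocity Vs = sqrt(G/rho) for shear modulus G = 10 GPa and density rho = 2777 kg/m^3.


Convert G to Pa: G = 10e9 Pa
Compute G/rho = 10e9 / 2777 = 3601008.2823
Vs = sqrt(3601008.2823) = 1897.63 m/s

1897.63


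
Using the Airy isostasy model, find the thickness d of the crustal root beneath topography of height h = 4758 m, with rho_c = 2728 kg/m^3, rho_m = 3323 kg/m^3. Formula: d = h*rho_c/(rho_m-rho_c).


rho_m - rho_c = 3323 - 2728 = 595
d = 4758 * 2728 / 595
= 12979824 / 595
= 21814.83 m

21814.83


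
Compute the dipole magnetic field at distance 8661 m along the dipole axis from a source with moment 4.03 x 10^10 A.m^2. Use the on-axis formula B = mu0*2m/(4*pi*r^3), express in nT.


m = 4.03 x 10^10 = 40300000000 A.m^2
2m = 80600000000 A.m^2
r^3 = 8661^3 = 649686908781
B = (4pi*10^-7) * 80600000000 / (4*pi * 649686908781) * 1e9
= 101284.947152 / 8164206479039.41 * 1e9
= 12.406 nT

12.406


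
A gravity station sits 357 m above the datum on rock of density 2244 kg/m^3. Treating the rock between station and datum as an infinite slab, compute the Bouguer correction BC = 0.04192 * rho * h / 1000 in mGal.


BC = 0.04192 * rho * h / 1000
= 0.04192 * 2244 * 357 / 1000
= 33.5824 mGal

33.5824


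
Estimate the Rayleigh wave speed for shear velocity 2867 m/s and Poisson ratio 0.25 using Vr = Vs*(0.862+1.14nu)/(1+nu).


Numerator factor = 0.862 + 1.14*0.25 = 1.147
Denominator = 1 + 0.25 = 1.25
Vr = 2867 * 1.147 / 1.25 = 2630.76 m/s

2630.76


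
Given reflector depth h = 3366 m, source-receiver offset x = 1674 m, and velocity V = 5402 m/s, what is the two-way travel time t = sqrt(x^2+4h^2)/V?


x^2 + 4h^2 = 1674^2 + 4*3366^2 = 2802276 + 45319824 = 48122100
sqrt(48122100) = 6937.0094
t = 6937.0094 / 5402 = 1.2842 s

1.2842


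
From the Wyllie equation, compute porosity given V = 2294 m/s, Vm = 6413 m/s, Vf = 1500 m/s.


1/V - 1/Vm = 1/2294 - 1/6413 = 0.00027999
1/Vf - 1/Vm = 1/1500 - 1/6413 = 0.00051073
phi = 0.00027999 / 0.00051073 = 0.5482

0.5482


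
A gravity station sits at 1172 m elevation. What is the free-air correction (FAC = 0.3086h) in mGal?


FAC = 0.3086 * h
= 0.3086 * 1172
= 361.6792 mGal

361.6792


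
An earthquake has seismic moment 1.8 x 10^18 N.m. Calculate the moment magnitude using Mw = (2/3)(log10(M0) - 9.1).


log10(M0) = log10(1.8 x 10^18) = 18.2553
Mw = 2/3 * (18.2553 - 9.1)
= 2/3 * 9.1553
= 6.1

6.1


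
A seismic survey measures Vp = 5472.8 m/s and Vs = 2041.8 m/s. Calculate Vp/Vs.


Vp/Vs = 5472.8 / 2041.8
= 2.6804

2.6804


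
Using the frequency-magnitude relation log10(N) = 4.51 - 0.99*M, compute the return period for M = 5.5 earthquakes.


log10(N) = 4.51 - 0.99*5.5 = -0.935
N = 10^-0.935 = 0.116145
T = 1/N = 1/0.116145 = 8.6099 years

8.6099


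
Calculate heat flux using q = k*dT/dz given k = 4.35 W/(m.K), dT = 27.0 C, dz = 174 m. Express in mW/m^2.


q = k * dT / dz * 1000
= 4.35 * 27.0 / 174 * 1000
= 0.675 * 1000
= 675.0 mW/m^2

675.0


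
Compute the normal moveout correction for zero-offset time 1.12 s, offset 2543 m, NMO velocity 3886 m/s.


x/Vnmo = 2543/3886 = 0.6544
(x/Vnmo)^2 = 0.42824
t0^2 = 1.2544
sqrt(1.2544 + 0.42824) = 1.297166
dt = 1.297166 - 1.12 = 0.177166

0.177166


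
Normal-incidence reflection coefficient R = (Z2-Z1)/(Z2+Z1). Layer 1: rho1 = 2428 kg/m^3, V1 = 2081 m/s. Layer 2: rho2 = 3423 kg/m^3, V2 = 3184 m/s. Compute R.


Z1 = 2428 * 2081 = 5052668
Z2 = 3423 * 3184 = 10898832
R = (10898832 - 5052668) / (10898832 + 5052668) = 5846164 / 15951500 = 0.3665

0.3665


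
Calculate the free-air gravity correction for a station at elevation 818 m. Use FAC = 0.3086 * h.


FAC = 0.3086 * h
= 0.3086 * 818
= 252.4348 mGal

252.4348


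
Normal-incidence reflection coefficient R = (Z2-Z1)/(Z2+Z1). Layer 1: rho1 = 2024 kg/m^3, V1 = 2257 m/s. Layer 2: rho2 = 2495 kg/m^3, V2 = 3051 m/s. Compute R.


Z1 = 2024 * 2257 = 4568168
Z2 = 2495 * 3051 = 7612245
R = (7612245 - 4568168) / (7612245 + 4568168) = 3044077 / 12180413 = 0.2499

0.2499


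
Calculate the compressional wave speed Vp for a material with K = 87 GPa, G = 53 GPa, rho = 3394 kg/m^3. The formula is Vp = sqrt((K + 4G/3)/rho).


First compute the effective modulus:
K + 4G/3 = 87e9 + 4*53e9/3 = 157666666666.67 Pa
Then divide by density:
157666666666.67 / 3394 = 46454527.5977 Pa/(kg/m^3)
Take the square root:
Vp = sqrt(46454527.5977) = 6815.76 m/s

6815.76


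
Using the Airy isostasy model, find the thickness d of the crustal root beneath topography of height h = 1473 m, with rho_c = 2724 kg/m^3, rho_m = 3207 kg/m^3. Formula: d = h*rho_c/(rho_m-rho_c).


rho_m - rho_c = 3207 - 2724 = 483
d = 1473 * 2724 / 483
= 4012452 / 483
= 8307.35 m

8307.35


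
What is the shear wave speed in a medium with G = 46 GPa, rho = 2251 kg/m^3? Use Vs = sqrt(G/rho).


Convert G to Pa: G = 46e9 Pa
Compute G/rho = 46e9 / 2251 = 20435362.0613
Vs = sqrt(20435362.0613) = 4520.55 m/s

4520.55


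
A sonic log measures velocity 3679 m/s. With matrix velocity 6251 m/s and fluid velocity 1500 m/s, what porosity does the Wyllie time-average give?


1/V - 1/Vm = 1/3679 - 1/6251 = 0.00011184
1/Vf - 1/Vm = 1/1500 - 1/6251 = 0.00050669
phi = 0.00011184 / 0.00050669 = 0.2207

0.2207


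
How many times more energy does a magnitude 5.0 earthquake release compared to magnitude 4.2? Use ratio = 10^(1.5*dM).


M2 - M1 = 5.0 - 4.2 = 0.8
1.5 * 0.8 = 1.2
ratio = 10^1.2 = 15.85

15.85


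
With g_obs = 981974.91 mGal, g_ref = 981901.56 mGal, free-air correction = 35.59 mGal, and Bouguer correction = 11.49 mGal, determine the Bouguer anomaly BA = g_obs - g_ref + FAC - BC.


BA = g_obs - g_ref + FAC - BC
= 981974.91 - 981901.56 + 35.59 - 11.49
= 97.45 mGal

97.45


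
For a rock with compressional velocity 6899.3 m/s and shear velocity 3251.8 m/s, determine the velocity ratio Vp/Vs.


Vp/Vs = 6899.3 / 3251.8
= 2.1217

2.1217


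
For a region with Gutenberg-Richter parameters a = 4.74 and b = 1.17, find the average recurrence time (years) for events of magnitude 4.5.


log10(N) = 4.74 - 1.17*4.5 = -0.525
N = 10^-0.525 = 0.298538
T = 1/N = 1/0.298538 = 3.3497 years

3.3497


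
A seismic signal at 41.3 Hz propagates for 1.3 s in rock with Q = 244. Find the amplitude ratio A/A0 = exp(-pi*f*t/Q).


pi*f*t/Q = pi*41.3*1.3/244 = 0.691279
A/A0 = exp(-0.691279) = 0.500935

0.500935


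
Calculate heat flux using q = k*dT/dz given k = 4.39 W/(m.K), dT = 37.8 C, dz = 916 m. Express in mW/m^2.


q = k * dT / dz * 1000
= 4.39 * 37.8 / 916 * 1000
= 0.181159 * 1000
= 181.1594 mW/m^2

181.1594


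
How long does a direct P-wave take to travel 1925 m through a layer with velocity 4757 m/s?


t = x / V
= 1925 / 4757
= 0.4047 s

0.4047


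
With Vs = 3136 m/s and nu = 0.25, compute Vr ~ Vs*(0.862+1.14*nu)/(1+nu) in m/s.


Numerator factor = 0.862 + 1.14*0.25 = 1.147
Denominator = 1 + 0.25 = 1.25
Vr = 3136 * 1.147 / 1.25 = 2877.59 m/s

2877.59


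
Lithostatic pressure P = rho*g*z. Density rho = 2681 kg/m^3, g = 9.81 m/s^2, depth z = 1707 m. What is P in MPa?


P = rho * g * z / 1e6
= 2681 * 9.81 * 1707 / 1e6
= 44895141.27 / 1e6
= 44.8951 MPa

44.8951


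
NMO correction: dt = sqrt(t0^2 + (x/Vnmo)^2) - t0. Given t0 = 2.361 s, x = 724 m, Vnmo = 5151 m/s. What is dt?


x/Vnmo = 724/5151 = 0.140555
(x/Vnmo)^2 = 0.019756
t0^2 = 5.574321
sqrt(5.574321 + 0.019756) = 2.36518
dt = 2.36518 - 2.361 = 0.00418

0.00418


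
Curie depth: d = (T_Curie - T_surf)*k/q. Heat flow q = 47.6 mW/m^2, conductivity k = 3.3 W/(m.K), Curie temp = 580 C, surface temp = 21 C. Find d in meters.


T_Curie - T_surf = 580 - 21 = 559 C
Convert q to W/m^2: 47.6 mW/m^2 = 0.0476 W/m^2
d = 559 * 3.3 / 0.0476 = 38754.2 m

38754.2


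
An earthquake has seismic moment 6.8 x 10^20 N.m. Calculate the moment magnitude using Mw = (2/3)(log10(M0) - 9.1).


log10(M0) = log10(6.8 x 10^20) = 20.8325
Mw = 2/3 * (20.8325 - 9.1)
= 2/3 * 11.7325
= 7.82

7.82


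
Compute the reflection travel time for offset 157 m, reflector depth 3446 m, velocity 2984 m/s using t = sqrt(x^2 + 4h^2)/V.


x^2 + 4h^2 = 157^2 + 4*3446^2 = 24649 + 47499664 = 47524313
sqrt(47524313) = 6893.788
t = 6893.788 / 2984 = 2.3103 s

2.3103


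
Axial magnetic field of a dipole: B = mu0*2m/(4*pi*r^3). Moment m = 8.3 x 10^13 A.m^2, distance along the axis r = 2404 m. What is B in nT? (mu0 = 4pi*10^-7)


m = 8.3 x 10^13 = 83000000000000 A.m^2
2m = 166000000000000 A.m^2
r^3 = 2404^3 = 13893235264
B = (4pi*10^-7) * 166000000000000 / (4*pi * 13893235264) * 1e9
= 208601752.198362 / 174587543359.91 * 1e9
= 1194826.0923 nT

1194826.0923


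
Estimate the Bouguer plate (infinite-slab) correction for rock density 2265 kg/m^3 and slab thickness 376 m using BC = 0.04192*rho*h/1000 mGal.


BC = 0.04192 * rho * h / 1000
= 0.04192 * 2265 * 376 / 1000
= 35.7007 mGal

35.7007


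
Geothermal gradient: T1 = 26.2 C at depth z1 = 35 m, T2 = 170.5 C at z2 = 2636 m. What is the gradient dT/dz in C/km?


dT = 170.5 - 26.2 = 144.3 C
dz = 2636 - 35 = 2601 m
gradient = dT/dz * 1000 = 144.3/2601 * 1000 = 55.4787 C/km

55.4787


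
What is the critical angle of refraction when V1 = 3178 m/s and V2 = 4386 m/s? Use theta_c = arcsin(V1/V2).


V1/V2 = 3178/4386 = 0.724578
theta_c = arcsin(0.724578) = 46.4338 degrees

46.4338


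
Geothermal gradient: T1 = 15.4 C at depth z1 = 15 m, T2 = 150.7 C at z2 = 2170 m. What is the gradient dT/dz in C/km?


dT = 150.7 - 15.4 = 135.3 C
dz = 2170 - 15 = 2155 m
gradient = dT/dz * 1000 = 135.3/2155 * 1000 = 62.7842 C/km

62.7842


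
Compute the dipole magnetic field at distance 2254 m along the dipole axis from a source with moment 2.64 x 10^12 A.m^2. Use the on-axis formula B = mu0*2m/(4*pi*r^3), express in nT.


m = 2.64 x 10^12 = 2640000000000 A.m^2
2m = 5280000000000 A.m^2
r^3 = 2254^3 = 11451483064
B = (4pi*10^-7) * 5280000000000 / (4*pi * 11451483064) * 1e9
= 6635043.684382 / 143903580266.28 * 1e9
= 46107.565 nT

46107.565


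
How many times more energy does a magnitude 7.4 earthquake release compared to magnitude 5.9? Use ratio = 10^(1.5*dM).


M2 - M1 = 7.4 - 5.9 = 1.5
1.5 * 1.5 = 2.25
ratio = 10^2.25 = 177.83

177.83


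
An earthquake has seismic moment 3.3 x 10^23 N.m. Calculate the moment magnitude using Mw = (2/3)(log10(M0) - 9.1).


log10(M0) = log10(3.3 x 10^23) = 23.5185
Mw = 2/3 * (23.5185 - 9.1)
= 2/3 * 14.4185
= 9.61

9.61


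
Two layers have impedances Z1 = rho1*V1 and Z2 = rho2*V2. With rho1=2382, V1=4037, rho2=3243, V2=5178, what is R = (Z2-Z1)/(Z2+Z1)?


Z1 = 2382 * 4037 = 9616134
Z2 = 3243 * 5178 = 16792254
R = (16792254 - 9616134) / (16792254 + 9616134) = 7176120 / 26408388 = 0.2717

0.2717


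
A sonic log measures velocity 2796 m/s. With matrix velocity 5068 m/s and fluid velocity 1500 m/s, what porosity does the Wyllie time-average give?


1/V - 1/Vm = 1/2796 - 1/5068 = 0.00016034
1/Vf - 1/Vm = 1/1500 - 1/5068 = 0.00046935
phi = 0.00016034 / 0.00046935 = 0.3416

0.3416


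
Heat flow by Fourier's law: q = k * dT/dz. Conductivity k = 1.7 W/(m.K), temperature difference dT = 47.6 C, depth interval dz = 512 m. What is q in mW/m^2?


q = k * dT / dz * 1000
= 1.7 * 47.6 / 512 * 1000
= 0.158047 * 1000
= 158.0469 mW/m^2

158.0469


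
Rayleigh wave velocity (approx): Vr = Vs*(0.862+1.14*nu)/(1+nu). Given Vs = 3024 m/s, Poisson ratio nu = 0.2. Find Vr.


Numerator factor = 0.862 + 1.14*0.2 = 1.09
Denominator = 1 + 0.2 = 1.2
Vr = 3024 * 1.09 / 1.2 = 2746.8 m/s

2746.8


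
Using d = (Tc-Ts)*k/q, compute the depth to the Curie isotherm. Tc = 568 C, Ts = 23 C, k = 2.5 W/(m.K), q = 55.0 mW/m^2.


T_Curie - T_surf = 568 - 23 = 545 C
Convert q to W/m^2: 55.0 mW/m^2 = 0.055 W/m^2
d = 545 * 2.5 / 0.055 = 24772.73 m

24772.73


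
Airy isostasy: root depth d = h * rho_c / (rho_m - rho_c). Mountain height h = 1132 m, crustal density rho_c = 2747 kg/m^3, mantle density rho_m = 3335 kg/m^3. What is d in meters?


rho_m - rho_c = 3335 - 2747 = 588
d = 1132 * 2747 / 588
= 3109604 / 588
= 5288.44 m

5288.44


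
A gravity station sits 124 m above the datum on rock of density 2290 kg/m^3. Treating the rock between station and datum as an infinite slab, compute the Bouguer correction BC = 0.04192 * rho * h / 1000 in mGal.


BC = 0.04192 * rho * h / 1000
= 0.04192 * 2290 * 124 / 1000
= 11.9036 mGal

11.9036


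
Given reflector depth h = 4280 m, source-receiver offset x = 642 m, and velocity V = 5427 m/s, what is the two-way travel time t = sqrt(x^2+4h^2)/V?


x^2 + 4h^2 = 642^2 + 4*4280^2 = 412164 + 73273600 = 73685764
sqrt(73685764) = 8584.0412
t = 8584.0412 / 5427 = 1.5817 s

1.5817


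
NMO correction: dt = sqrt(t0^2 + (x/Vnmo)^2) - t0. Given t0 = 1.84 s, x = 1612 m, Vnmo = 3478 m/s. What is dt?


x/Vnmo = 1612/3478 = 0.463485
(x/Vnmo)^2 = 0.214818
t0^2 = 3.3856
sqrt(3.3856 + 0.214818) = 1.897477
dt = 1.897477 - 1.84 = 0.057477

0.057477


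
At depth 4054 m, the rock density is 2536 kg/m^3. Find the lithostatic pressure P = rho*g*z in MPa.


P = rho * g * z / 1e6
= 2536 * 9.81 * 4054 / 1e6
= 100856060.64 / 1e6
= 100.8561 MPa

100.8561


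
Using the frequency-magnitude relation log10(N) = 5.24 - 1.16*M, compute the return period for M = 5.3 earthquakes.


log10(N) = 5.24 - 1.16*5.3 = -0.908
N = 10^-0.908 = 0.123595
T = 1/N = 1/0.123595 = 8.091 years

8.091


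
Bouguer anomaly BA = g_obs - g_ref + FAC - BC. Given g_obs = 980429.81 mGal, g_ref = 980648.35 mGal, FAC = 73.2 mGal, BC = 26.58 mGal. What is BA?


BA = g_obs - g_ref + FAC - BC
= 980429.81 - 980648.35 + 73.2 - 26.58
= -171.92 mGal

-171.92


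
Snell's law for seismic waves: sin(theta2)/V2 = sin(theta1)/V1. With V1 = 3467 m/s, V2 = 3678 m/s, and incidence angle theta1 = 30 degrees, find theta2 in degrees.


sin(theta1) = sin(30 deg) = 0.5
sin(theta2) = V2/V1 * sin(theta1) = 3678/3467 * 0.5 = 0.53043
theta2 = arcsin(0.53043) = 32.0345 degrees

32.0345


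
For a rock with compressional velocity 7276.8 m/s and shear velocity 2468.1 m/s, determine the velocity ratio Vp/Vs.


Vp/Vs = 7276.8 / 2468.1
= 2.9483

2.9483


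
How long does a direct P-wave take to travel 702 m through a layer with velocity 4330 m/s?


t = x / V
= 702 / 4330
= 0.1621 s

0.1621


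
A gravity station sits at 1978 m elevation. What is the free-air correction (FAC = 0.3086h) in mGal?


FAC = 0.3086 * h
= 0.3086 * 1978
= 610.4108 mGal

610.4108


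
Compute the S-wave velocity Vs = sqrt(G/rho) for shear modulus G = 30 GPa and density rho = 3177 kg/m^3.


Convert G to Pa: G = 30e9 Pa
Compute G/rho = 30e9 / 3177 = 9442870.6327
Vs = sqrt(9442870.6327) = 3072.93 m/s

3072.93


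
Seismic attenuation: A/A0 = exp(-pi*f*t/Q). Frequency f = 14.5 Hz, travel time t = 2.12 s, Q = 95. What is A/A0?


pi*f*t/Q = pi*14.5*2.12/95 = 1.016553
A/A0 = exp(-1.016553) = 0.36184

0.36184


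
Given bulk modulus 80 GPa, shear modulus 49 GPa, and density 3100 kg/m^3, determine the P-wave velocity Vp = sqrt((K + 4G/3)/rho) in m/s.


First compute the effective modulus:
K + 4G/3 = 80e9 + 4*49e9/3 = 145333333333.33 Pa
Then divide by density:
145333333333.33 / 3100 = 46881720.4301 Pa/(kg/m^3)
Take the square root:
Vp = sqrt(46881720.4301) = 6847.02 m/s

6847.02


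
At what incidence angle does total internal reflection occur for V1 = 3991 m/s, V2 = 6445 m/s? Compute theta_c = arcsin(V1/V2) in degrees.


V1/V2 = 3991/6445 = 0.61924
theta_c = arcsin(0.61924) = 38.2606 degrees

38.2606


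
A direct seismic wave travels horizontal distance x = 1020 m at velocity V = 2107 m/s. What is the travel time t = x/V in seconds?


t = x / V
= 1020 / 2107
= 0.4841 s

0.4841


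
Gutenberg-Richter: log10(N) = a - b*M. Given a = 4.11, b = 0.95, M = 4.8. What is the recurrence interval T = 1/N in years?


log10(N) = 4.11 - 0.95*4.8 = -0.45
N = 10^-0.45 = 0.354813
T = 1/N = 1/0.354813 = 2.8184 years

2.8184


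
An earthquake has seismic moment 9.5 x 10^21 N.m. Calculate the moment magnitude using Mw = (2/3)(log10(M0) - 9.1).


log10(M0) = log10(9.5 x 10^21) = 21.9777
Mw = 2/3 * (21.9777 - 9.1)
= 2/3 * 12.8777
= 8.59

8.59


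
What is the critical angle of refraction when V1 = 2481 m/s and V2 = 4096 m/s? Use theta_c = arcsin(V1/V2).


V1/V2 = 2481/4096 = 0.605713
theta_c = arcsin(0.605713) = 37.2802 degrees

37.2802


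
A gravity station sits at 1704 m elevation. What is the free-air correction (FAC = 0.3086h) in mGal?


FAC = 0.3086 * h
= 0.3086 * 1704
= 525.8544 mGal

525.8544


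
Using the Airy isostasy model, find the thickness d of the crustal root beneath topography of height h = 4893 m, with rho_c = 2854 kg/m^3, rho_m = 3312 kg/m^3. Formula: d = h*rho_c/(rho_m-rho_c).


rho_m - rho_c = 3312 - 2854 = 458
d = 4893 * 2854 / 458
= 13964622 / 458
= 30490.44 m

30490.44


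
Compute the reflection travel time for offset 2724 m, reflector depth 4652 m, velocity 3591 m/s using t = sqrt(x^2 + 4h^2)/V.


x^2 + 4h^2 = 2724^2 + 4*4652^2 = 7420176 + 86564416 = 93984592
sqrt(93984592) = 9694.5651
t = 9694.5651 / 3591 = 2.6997 s

2.6997


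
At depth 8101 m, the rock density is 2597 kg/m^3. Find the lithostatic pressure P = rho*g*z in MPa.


P = rho * g * z / 1e6
= 2597 * 9.81 * 8101 / 1e6
= 206385693.57 / 1e6
= 206.3857 MPa

206.3857


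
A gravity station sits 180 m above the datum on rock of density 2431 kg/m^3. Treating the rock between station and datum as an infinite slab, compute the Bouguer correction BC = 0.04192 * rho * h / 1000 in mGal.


BC = 0.04192 * rho * h / 1000
= 0.04192 * 2431 * 180 / 1000
= 18.3434 mGal

18.3434


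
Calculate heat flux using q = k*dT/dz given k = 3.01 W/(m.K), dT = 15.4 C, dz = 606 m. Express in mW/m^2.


q = k * dT / dz * 1000
= 3.01 * 15.4 / 606 * 1000
= 0.076492 * 1000
= 76.4917 mW/m^2

76.4917


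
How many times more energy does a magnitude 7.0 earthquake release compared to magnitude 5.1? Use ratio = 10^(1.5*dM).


M2 - M1 = 7.0 - 5.1 = 1.9
1.5 * 1.9 = 2.85
ratio = 10^2.85 = 707.95

707.95


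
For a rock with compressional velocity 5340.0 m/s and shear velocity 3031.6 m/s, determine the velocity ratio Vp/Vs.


Vp/Vs = 5340.0 / 3031.6
= 1.7614

1.7614


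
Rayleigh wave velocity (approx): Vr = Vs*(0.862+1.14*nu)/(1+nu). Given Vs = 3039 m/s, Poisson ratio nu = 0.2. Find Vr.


Numerator factor = 0.862 + 1.14*0.2 = 1.09
Denominator = 1 + 0.2 = 1.2
Vr = 3039 * 1.09 / 1.2 = 2760.42 m/s

2760.42


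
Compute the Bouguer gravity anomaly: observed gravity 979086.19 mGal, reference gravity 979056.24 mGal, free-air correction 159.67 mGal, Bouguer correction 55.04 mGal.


BA = g_obs - g_ref + FAC - BC
= 979086.19 - 979056.24 + 159.67 - 55.04
= 134.58 mGal

134.58


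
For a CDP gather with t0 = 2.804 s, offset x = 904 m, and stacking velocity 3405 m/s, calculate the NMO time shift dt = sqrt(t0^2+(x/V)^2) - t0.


x/Vnmo = 904/3405 = 0.265492
(x/Vnmo)^2 = 0.070486
t0^2 = 7.862416
sqrt(7.862416 + 0.070486) = 2.816541
dt = 2.816541 - 2.804 = 0.012541

0.012541


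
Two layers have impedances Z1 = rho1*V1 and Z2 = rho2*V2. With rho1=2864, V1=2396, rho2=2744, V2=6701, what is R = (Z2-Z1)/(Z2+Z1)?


Z1 = 2864 * 2396 = 6862144
Z2 = 2744 * 6701 = 18387544
R = (18387544 - 6862144) / (18387544 + 6862144) = 11525400 / 25249688 = 0.4565

0.4565


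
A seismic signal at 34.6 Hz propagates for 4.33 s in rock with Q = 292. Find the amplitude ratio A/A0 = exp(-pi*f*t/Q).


pi*f*t/Q = pi*34.6*4.33/292 = 1.611874
A/A0 = exp(-1.611874) = 0.199513

0.199513


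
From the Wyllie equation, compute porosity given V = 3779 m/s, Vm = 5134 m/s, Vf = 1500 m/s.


1/V - 1/Vm = 1/3779 - 1/5134 = 6.984e-05
1/Vf - 1/Vm = 1/1500 - 1/5134 = 0.00047189
phi = 6.984e-05 / 0.00047189 = 0.148

0.148


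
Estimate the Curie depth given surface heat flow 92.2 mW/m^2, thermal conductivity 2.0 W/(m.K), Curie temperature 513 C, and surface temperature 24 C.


T_Curie - T_surf = 513 - 24 = 489 C
Convert q to W/m^2: 92.2 mW/m^2 = 0.0922 W/m^2
d = 489 * 2.0 / 0.0922 = 10607.38 m

10607.38


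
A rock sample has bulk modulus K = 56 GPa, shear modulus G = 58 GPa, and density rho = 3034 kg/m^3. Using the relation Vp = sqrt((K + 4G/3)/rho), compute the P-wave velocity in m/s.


First compute the effective modulus:
K + 4G/3 = 56e9 + 4*58e9/3 = 133333333333.33 Pa
Then divide by density:
133333333333.33 / 3034 = 43946385.4098 Pa/(kg/m^3)
Take the square root:
Vp = sqrt(43946385.4098) = 6629.21 m/s

6629.21


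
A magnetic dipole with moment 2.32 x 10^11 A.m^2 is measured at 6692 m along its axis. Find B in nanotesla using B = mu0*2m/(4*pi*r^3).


m = 2.32 x 10^11 = 232000000000 A.m^2
2m = 464000000000 A.m^2
r^3 = 6692^3 = 299686925888
B = (4pi*10^-7) * 464000000000 / (4*pi * 299686925888) * 1e9
= 583079.596506 / 3765976978986.6 * 1e9
= 154.8282 nT

154.8282


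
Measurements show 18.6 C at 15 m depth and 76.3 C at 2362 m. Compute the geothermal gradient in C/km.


dT = 76.3 - 18.6 = 57.7 C
dz = 2362 - 15 = 2347 m
gradient = dT/dz * 1000 = 57.7/2347 * 1000 = 24.5846 C/km

24.5846


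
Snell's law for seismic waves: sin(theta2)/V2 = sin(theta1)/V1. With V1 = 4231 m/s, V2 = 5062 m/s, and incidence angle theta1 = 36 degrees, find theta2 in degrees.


sin(theta1) = sin(36 deg) = 0.587785
sin(theta2) = V2/V1 * sin(theta1) = 5062/4231 * 0.587785 = 0.703231
theta2 = arcsin(0.703231) = 44.6868 degrees

44.6868


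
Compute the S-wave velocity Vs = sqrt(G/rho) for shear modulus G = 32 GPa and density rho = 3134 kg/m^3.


Convert G to Pa: G = 32e9 Pa
Compute G/rho = 32e9 / 3134 = 10210593.4907
Vs = sqrt(10210593.4907) = 3195.4 m/s

3195.4


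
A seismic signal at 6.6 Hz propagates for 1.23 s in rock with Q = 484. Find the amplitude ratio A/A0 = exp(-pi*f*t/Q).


pi*f*t/Q = pi*6.6*1.23/484 = 0.052693
A/A0 = exp(-0.052693) = 0.948671

0.948671


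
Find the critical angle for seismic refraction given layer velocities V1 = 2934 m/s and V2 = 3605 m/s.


V1/V2 = 2934/3605 = 0.81387
theta_c = arcsin(0.81387) = 54.4757 degrees

54.4757


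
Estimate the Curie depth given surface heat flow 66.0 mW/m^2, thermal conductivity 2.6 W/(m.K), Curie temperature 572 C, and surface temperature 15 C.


T_Curie - T_surf = 572 - 15 = 557 C
Convert q to W/m^2: 66.0 mW/m^2 = 0.066 W/m^2
d = 557 * 2.6 / 0.066 = 21942.42 m

21942.42


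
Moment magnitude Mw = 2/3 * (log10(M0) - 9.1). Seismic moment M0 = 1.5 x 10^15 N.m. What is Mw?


log10(M0) = log10(1.5 x 10^15) = 15.1761
Mw = 2/3 * (15.1761 - 9.1)
= 2/3 * 6.0761
= 4.05

4.05


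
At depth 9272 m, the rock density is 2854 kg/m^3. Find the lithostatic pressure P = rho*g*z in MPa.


P = rho * g * z / 1e6
= 2854 * 9.81 * 9272 / 1e6
= 259595045.28 / 1e6
= 259.595 MPa

259.595


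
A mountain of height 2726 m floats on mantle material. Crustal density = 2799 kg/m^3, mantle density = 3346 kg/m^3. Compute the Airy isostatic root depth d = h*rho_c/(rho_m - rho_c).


rho_m - rho_c = 3346 - 2799 = 547
d = 2726 * 2799 / 547
= 7630074 / 547
= 13948.95 m

13948.95


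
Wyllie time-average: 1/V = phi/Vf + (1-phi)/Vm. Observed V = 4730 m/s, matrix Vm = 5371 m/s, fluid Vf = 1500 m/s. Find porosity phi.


1/V - 1/Vm = 1/4730 - 1/5371 = 2.523e-05
1/Vf - 1/Vm = 1/1500 - 1/5371 = 0.00048048
phi = 2.523e-05 / 0.00048048 = 0.0525

0.0525


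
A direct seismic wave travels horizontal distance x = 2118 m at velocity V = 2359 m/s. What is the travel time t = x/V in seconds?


t = x / V
= 2118 / 2359
= 0.8978 s

0.8978


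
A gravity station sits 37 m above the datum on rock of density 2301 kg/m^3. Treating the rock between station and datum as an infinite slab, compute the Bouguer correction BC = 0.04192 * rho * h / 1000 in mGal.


BC = 0.04192 * rho * h / 1000
= 0.04192 * 2301 * 37 / 1000
= 3.5689 mGal

3.5689


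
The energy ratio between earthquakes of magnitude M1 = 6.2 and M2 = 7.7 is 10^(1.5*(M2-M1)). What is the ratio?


M2 - M1 = 7.7 - 6.2 = 1.5
1.5 * 1.5 = 2.25
ratio = 10^2.25 = 177.83

177.83


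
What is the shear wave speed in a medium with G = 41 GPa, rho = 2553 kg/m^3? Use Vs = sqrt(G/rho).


Convert G to Pa: G = 41e9 Pa
Compute G/rho = 41e9 / 2553 = 16059537.7987
Vs = sqrt(16059537.7987) = 4007.44 m/s

4007.44


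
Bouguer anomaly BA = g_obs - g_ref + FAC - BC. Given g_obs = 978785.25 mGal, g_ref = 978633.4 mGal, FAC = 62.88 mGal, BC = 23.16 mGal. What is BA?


BA = g_obs - g_ref + FAC - BC
= 978785.25 - 978633.4 + 62.88 - 23.16
= 191.57 mGal

191.57


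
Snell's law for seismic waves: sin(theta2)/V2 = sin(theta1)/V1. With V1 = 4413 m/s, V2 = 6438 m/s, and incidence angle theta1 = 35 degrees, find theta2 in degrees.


sin(theta1) = sin(35 deg) = 0.573576
sin(theta2) = V2/V1 * sin(theta1) = 6438/4413 * 0.573576 = 0.836774
theta2 = arcsin(0.836774) = 56.801 degrees

56.801


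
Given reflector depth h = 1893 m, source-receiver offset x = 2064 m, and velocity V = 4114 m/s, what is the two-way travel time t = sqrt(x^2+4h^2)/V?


x^2 + 4h^2 = 2064^2 + 4*1893^2 = 4260096 + 14333796 = 18593892
sqrt(18593892) = 4312.0635
t = 4312.0635 / 4114 = 1.0481 s

1.0481


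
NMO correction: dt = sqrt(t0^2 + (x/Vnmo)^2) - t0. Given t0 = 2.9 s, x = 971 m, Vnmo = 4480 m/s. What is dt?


x/Vnmo = 971/4480 = 0.216741
(x/Vnmo)^2 = 0.046977
t0^2 = 8.41
sqrt(8.41 + 0.046977) = 2.908088
dt = 2.908088 - 2.9 = 0.008088

0.008088


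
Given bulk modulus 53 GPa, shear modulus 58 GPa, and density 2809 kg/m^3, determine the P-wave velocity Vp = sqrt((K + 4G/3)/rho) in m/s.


First compute the effective modulus:
K + 4G/3 = 53e9 + 4*58e9/3 = 130333333333.33 Pa
Then divide by density:
130333333333.33 / 2809 = 46398481.0727 Pa/(kg/m^3)
Take the square root:
Vp = sqrt(46398481.0727) = 6811.64 m/s

6811.64


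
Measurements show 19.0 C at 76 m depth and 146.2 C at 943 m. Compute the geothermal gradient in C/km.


dT = 146.2 - 19.0 = 127.2 C
dz = 943 - 76 = 867 m
gradient = dT/dz * 1000 = 127.2/867 * 1000 = 146.7128 C/km

146.7128


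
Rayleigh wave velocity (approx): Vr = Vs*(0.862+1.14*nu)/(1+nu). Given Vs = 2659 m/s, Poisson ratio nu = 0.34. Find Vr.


Numerator factor = 0.862 + 1.14*0.34 = 1.2496
Denominator = 1 + 0.34 = 1.34
Vr = 2659 * 1.2496 / 1.34 = 2479.62 m/s

2479.62


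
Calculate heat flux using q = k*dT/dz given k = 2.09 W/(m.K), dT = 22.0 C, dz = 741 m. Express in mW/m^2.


q = k * dT / dz * 1000
= 2.09 * 22.0 / 741 * 1000
= 0.062051 * 1000
= 62.0513 mW/m^2

62.0513


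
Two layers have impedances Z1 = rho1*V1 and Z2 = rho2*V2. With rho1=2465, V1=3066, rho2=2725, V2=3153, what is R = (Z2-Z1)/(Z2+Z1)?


Z1 = 2465 * 3066 = 7557690
Z2 = 2725 * 3153 = 8591925
R = (8591925 - 7557690) / (8591925 + 7557690) = 1034235 / 16149615 = 0.064

0.064


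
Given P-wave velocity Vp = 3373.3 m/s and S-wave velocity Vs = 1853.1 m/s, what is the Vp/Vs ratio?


Vp/Vs = 3373.3 / 1853.1
= 1.8204

1.8204


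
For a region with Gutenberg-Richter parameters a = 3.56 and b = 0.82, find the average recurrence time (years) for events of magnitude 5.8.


log10(N) = 3.56 - 0.82*5.8 = -1.196
N = 10^-1.196 = 0.06368
T = 1/N = 1/0.06368 = 15.7036 years

15.7036


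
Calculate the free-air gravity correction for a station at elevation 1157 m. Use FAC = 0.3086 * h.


FAC = 0.3086 * h
= 0.3086 * 1157
= 357.0502 mGal

357.0502


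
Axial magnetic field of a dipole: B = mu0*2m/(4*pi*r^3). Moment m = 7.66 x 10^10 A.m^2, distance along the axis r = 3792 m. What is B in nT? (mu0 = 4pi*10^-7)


m = 7.66 x 10^10 = 76600000000 A.m^2
2m = 153200000000 A.m^2
r^3 = 3792^3 = 54526169088
B = (4pi*10^-7) * 153200000000 / (4*pi * 54526169088) * 1e9
= 192516.797812 / 685196048941.02 * 1e9
= 280.966 nT

280.966


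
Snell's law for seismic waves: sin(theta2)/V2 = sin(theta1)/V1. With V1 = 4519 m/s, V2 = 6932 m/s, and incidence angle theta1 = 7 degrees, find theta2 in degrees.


sin(theta1) = sin(7 deg) = 0.121869
sin(theta2) = V2/V1 * sin(theta1) = 6932/4519 * 0.121869 = 0.186944
theta2 = arcsin(0.186944) = 10.7745 degrees

10.7745


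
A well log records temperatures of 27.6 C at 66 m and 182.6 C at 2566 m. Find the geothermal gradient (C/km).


dT = 182.6 - 27.6 = 155.0 C
dz = 2566 - 66 = 2500 m
gradient = dT/dz * 1000 = 155.0/2500 * 1000 = 62.0 C/km

62.0


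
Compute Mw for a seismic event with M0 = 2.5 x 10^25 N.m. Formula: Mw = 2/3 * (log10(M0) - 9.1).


log10(M0) = log10(2.5 x 10^25) = 25.3979
Mw = 2/3 * (25.3979 - 9.1)
= 2/3 * 16.2979
= 10.87

10.87


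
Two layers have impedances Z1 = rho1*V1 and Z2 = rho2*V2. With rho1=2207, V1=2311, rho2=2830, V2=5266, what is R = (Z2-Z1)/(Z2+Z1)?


Z1 = 2207 * 2311 = 5100377
Z2 = 2830 * 5266 = 14902780
R = (14902780 - 5100377) / (14902780 + 5100377) = 9802403 / 20003157 = 0.49

0.49


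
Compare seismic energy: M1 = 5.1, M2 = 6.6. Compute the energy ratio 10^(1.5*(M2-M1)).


M2 - M1 = 6.6 - 5.1 = 1.5
1.5 * 1.5 = 2.25
ratio = 10^2.25 = 177.83

177.83


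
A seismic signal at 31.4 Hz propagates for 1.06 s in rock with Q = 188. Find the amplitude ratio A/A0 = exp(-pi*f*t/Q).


pi*f*t/Q = pi*31.4*1.06/188 = 0.556196
A/A0 = exp(-0.556196) = 0.573386

0.573386


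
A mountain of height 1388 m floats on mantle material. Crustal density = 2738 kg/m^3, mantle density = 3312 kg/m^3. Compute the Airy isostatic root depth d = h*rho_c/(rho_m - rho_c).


rho_m - rho_c = 3312 - 2738 = 574
d = 1388 * 2738 / 574
= 3800344 / 574
= 6620.81 m

6620.81


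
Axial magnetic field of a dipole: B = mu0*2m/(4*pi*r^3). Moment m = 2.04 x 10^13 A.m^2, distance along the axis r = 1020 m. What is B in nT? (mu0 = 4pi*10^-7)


m = 2.04 x 10^13 = 20400000000000 A.m^2
2m = 40800000000000 A.m^2
r^3 = 1020^3 = 1061208000
B = (4pi*10^-7) * 40800000000000 / (4*pi * 1061208000) * 1e9
= 51270792.106585 / 13335533026.92 * 1e9
= 3844675.125 nT

3844675.125


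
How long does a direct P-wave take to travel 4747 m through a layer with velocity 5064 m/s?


t = x / V
= 4747 / 5064
= 0.9374 s

0.9374


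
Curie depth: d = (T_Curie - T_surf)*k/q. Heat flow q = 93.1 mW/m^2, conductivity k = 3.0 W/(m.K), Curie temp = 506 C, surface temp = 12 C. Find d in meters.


T_Curie - T_surf = 506 - 12 = 494 C
Convert q to W/m^2: 93.1 mW/m^2 = 0.0931 W/m^2
d = 494 * 3.0 / 0.0931 = 15918.37 m

15918.37


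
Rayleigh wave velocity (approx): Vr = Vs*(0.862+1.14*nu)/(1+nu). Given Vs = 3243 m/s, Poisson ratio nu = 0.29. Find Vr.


Numerator factor = 0.862 + 1.14*0.29 = 1.1926
Denominator = 1 + 0.29 = 1.29
Vr = 3243 * 1.1926 / 1.29 = 2998.14 m/s

2998.14


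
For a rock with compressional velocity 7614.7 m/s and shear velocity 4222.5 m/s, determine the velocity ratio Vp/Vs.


Vp/Vs = 7614.7 / 4222.5
= 1.8034

1.8034


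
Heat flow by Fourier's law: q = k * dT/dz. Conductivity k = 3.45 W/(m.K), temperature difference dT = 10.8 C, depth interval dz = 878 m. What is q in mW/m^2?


q = k * dT / dz * 1000
= 3.45 * 10.8 / 878 * 1000
= 0.042437 * 1000
= 42.4374 mW/m^2

42.4374


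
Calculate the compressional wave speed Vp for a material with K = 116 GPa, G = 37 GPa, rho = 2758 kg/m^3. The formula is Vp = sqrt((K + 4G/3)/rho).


First compute the effective modulus:
K + 4G/3 = 116e9 + 4*37e9/3 = 165333333333.33 Pa
Then divide by density:
165333333333.33 / 2758 = 59946821.3681 Pa/(kg/m^3)
Take the square root:
Vp = sqrt(59946821.3681) = 7742.53 m/s

7742.53


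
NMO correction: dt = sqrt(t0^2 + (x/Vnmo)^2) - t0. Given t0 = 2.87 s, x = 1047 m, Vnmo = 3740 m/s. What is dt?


x/Vnmo = 1047/3740 = 0.279947
(x/Vnmo)^2 = 0.07837
t0^2 = 8.2369
sqrt(8.2369 + 0.07837) = 2.883621
dt = 2.883621 - 2.87 = 0.013621

0.013621


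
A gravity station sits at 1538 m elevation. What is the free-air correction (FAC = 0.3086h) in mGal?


FAC = 0.3086 * h
= 0.3086 * 1538
= 474.6268 mGal

474.6268


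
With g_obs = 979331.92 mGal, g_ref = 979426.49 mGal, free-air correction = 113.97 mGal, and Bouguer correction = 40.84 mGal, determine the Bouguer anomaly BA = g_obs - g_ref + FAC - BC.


BA = g_obs - g_ref + FAC - BC
= 979331.92 - 979426.49 + 113.97 - 40.84
= -21.44 mGal

-21.44


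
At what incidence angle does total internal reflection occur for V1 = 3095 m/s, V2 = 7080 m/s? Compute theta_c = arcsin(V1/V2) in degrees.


V1/V2 = 3095/7080 = 0.437147
theta_c = arcsin(0.437147) = 25.922 degrees

25.922


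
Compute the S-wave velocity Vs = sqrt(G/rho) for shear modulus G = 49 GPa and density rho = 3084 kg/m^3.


Convert G to Pa: G = 49e9 Pa
Compute G/rho = 49e9 / 3084 = 15888456.5499
Vs = sqrt(15888456.5499) = 3986.03 m/s

3986.03


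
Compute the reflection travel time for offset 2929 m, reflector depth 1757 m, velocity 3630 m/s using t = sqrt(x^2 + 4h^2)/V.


x^2 + 4h^2 = 2929^2 + 4*1757^2 = 8579041 + 12348196 = 20927237
sqrt(20927237) = 4574.6297
t = 4574.6297 / 3630 = 1.2602 s

1.2602


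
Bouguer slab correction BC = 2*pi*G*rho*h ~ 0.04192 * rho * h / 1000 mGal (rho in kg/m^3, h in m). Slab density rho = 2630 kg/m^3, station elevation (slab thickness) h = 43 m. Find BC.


BC = 0.04192 * rho * h / 1000
= 0.04192 * 2630 * 43 / 1000
= 4.7407 mGal

4.7407


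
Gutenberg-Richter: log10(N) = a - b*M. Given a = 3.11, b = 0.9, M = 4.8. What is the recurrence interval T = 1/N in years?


log10(N) = 3.11 - 0.9*4.8 = -1.21
N = 10^-1.21 = 0.06166
T = 1/N = 1/0.06166 = 16.2181 years

16.2181


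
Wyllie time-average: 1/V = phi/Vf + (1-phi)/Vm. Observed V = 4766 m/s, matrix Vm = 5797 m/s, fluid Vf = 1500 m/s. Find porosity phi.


1/V - 1/Vm = 1/4766 - 1/5797 = 3.732e-05
1/Vf - 1/Vm = 1/1500 - 1/5797 = 0.00049416
phi = 3.732e-05 / 0.00049416 = 0.0755

0.0755


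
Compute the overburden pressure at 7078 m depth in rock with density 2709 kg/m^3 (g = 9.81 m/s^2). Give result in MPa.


P = rho * g * z / 1e6
= 2709 * 9.81 * 7078 / 1e6
= 188099902.62 / 1e6
= 188.0999 MPa

188.0999


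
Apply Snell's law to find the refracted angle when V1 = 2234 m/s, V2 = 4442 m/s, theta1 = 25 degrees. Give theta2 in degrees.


sin(theta1) = sin(25 deg) = 0.422618
sin(theta2) = V2/V1 * sin(theta1) = 4442/2234 * 0.422618 = 0.840318
theta2 = arcsin(0.840318) = 57.1737 degrees

57.1737


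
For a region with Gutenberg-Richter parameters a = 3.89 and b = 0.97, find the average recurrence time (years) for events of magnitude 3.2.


log10(N) = 3.89 - 0.97*3.2 = 0.786
N = 10^0.786 = 6.10942
T = 1/N = 1/6.10942 = 0.1637 years

0.1637


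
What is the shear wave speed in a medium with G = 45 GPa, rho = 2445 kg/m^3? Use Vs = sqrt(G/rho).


Convert G to Pa: G = 45e9 Pa
Compute G/rho = 45e9 / 2445 = 18404907.9755
Vs = sqrt(18404907.9755) = 4290.09 m/s

4290.09


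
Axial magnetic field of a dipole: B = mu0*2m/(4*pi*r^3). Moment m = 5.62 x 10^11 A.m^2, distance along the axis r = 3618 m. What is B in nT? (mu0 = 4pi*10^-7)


m = 5.62 x 10^11 = 562000000000 A.m^2
2m = 1124000000000 A.m^2
r^3 = 3618^3 = 47359345032
B = (4pi*10^-7) * 1124000000000 / (4*pi * 47359345032) * 1e9
= 1412460.057054 / 595135081725.42 * 1e9
= 2373.3436 nT

2373.3436


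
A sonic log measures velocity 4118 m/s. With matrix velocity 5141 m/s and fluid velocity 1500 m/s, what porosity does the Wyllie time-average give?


1/V - 1/Vm = 1/4118 - 1/5141 = 4.832e-05
1/Vf - 1/Vm = 1/1500 - 1/5141 = 0.00047215
phi = 4.832e-05 / 0.00047215 = 0.1023

0.1023


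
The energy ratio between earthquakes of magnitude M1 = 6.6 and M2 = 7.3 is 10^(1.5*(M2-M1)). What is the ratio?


M2 - M1 = 7.3 - 6.6 = 0.7
1.5 * 0.7 = 1.05
ratio = 10^1.05 = 11.22

11.22


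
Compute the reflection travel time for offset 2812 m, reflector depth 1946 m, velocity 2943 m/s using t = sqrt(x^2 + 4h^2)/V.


x^2 + 4h^2 = 2812^2 + 4*1946^2 = 7907344 + 15147664 = 23055008
sqrt(23055008) = 4801.5631
t = 4801.5631 / 2943 = 1.6315 s

1.6315


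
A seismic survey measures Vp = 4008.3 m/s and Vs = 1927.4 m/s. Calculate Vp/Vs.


Vp/Vs = 4008.3 / 1927.4
= 2.0796

2.0796


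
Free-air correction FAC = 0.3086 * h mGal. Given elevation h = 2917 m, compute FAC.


FAC = 0.3086 * h
= 0.3086 * 2917
= 900.1862 mGal

900.1862
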